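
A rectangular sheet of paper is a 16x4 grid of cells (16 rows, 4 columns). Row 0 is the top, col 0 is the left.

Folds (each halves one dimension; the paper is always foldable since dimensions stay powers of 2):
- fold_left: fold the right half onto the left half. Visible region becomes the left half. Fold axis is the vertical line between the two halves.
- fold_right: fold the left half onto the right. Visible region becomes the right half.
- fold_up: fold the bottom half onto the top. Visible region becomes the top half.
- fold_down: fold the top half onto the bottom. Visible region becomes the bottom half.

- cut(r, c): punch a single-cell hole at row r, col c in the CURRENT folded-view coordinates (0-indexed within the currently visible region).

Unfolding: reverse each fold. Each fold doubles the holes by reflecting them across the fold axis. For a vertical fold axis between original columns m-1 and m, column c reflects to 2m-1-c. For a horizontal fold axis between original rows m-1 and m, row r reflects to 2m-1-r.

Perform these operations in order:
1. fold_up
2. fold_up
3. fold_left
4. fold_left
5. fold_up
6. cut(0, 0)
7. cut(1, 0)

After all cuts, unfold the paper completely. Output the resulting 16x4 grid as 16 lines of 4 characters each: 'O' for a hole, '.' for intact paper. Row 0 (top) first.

Answer: OOOO
OOOO
OOOO
OOOO
OOOO
OOOO
OOOO
OOOO
OOOO
OOOO
OOOO
OOOO
OOOO
OOOO
OOOO
OOOO

Derivation:
Op 1 fold_up: fold axis h@8; visible region now rows[0,8) x cols[0,4) = 8x4
Op 2 fold_up: fold axis h@4; visible region now rows[0,4) x cols[0,4) = 4x4
Op 3 fold_left: fold axis v@2; visible region now rows[0,4) x cols[0,2) = 4x2
Op 4 fold_left: fold axis v@1; visible region now rows[0,4) x cols[0,1) = 4x1
Op 5 fold_up: fold axis h@2; visible region now rows[0,2) x cols[0,1) = 2x1
Op 6 cut(0, 0): punch at orig (0,0); cuts so far [(0, 0)]; region rows[0,2) x cols[0,1) = 2x1
Op 7 cut(1, 0): punch at orig (1,0); cuts so far [(0, 0), (1, 0)]; region rows[0,2) x cols[0,1) = 2x1
Unfold 1 (reflect across h@2): 4 holes -> [(0, 0), (1, 0), (2, 0), (3, 0)]
Unfold 2 (reflect across v@1): 8 holes -> [(0, 0), (0, 1), (1, 0), (1, 1), (2, 0), (2, 1), (3, 0), (3, 1)]
Unfold 3 (reflect across v@2): 16 holes -> [(0, 0), (0, 1), (0, 2), (0, 3), (1, 0), (1, 1), (1, 2), (1, 3), (2, 0), (2, 1), (2, 2), (2, 3), (3, 0), (3, 1), (3, 2), (3, 3)]
Unfold 4 (reflect across h@4): 32 holes -> [(0, 0), (0, 1), (0, 2), (0, 3), (1, 0), (1, 1), (1, 2), (1, 3), (2, 0), (2, 1), (2, 2), (2, 3), (3, 0), (3, 1), (3, 2), (3, 3), (4, 0), (4, 1), (4, 2), (4, 3), (5, 0), (5, 1), (5, 2), (5, 3), (6, 0), (6, 1), (6, 2), (6, 3), (7, 0), (7, 1), (7, 2), (7, 3)]
Unfold 5 (reflect across h@8): 64 holes -> [(0, 0), (0, 1), (0, 2), (0, 3), (1, 0), (1, 1), (1, 2), (1, 3), (2, 0), (2, 1), (2, 2), (2, 3), (3, 0), (3, 1), (3, 2), (3, 3), (4, 0), (4, 1), (4, 2), (4, 3), (5, 0), (5, 1), (5, 2), (5, 3), (6, 0), (6, 1), (6, 2), (6, 3), (7, 0), (7, 1), (7, 2), (7, 3), (8, 0), (8, 1), (8, 2), (8, 3), (9, 0), (9, 1), (9, 2), (9, 3), (10, 0), (10, 1), (10, 2), (10, 3), (11, 0), (11, 1), (11, 2), (11, 3), (12, 0), (12, 1), (12, 2), (12, 3), (13, 0), (13, 1), (13, 2), (13, 3), (14, 0), (14, 1), (14, 2), (14, 3), (15, 0), (15, 1), (15, 2), (15, 3)]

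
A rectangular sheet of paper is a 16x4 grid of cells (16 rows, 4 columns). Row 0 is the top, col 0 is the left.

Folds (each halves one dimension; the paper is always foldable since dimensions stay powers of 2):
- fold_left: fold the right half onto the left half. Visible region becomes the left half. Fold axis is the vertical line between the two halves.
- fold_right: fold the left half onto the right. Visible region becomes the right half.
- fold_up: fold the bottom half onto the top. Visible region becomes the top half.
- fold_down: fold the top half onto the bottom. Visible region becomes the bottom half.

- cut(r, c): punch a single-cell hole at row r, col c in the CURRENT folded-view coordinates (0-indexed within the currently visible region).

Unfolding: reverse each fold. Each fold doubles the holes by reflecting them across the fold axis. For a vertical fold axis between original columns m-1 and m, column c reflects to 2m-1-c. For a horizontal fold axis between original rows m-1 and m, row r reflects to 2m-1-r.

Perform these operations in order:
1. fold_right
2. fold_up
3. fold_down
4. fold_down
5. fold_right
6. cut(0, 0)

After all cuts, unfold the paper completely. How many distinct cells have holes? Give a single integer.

Answer: 32

Derivation:
Op 1 fold_right: fold axis v@2; visible region now rows[0,16) x cols[2,4) = 16x2
Op 2 fold_up: fold axis h@8; visible region now rows[0,8) x cols[2,4) = 8x2
Op 3 fold_down: fold axis h@4; visible region now rows[4,8) x cols[2,4) = 4x2
Op 4 fold_down: fold axis h@6; visible region now rows[6,8) x cols[2,4) = 2x2
Op 5 fold_right: fold axis v@3; visible region now rows[6,8) x cols[3,4) = 2x1
Op 6 cut(0, 0): punch at orig (6,3); cuts so far [(6, 3)]; region rows[6,8) x cols[3,4) = 2x1
Unfold 1 (reflect across v@3): 2 holes -> [(6, 2), (6, 3)]
Unfold 2 (reflect across h@6): 4 holes -> [(5, 2), (5, 3), (6, 2), (6, 3)]
Unfold 3 (reflect across h@4): 8 holes -> [(1, 2), (1, 3), (2, 2), (2, 3), (5, 2), (5, 3), (6, 2), (6, 3)]
Unfold 4 (reflect across h@8): 16 holes -> [(1, 2), (1, 3), (2, 2), (2, 3), (5, 2), (5, 3), (6, 2), (6, 3), (9, 2), (9, 3), (10, 2), (10, 3), (13, 2), (13, 3), (14, 2), (14, 3)]
Unfold 5 (reflect across v@2): 32 holes -> [(1, 0), (1, 1), (1, 2), (1, 3), (2, 0), (2, 1), (2, 2), (2, 3), (5, 0), (5, 1), (5, 2), (5, 3), (6, 0), (6, 1), (6, 2), (6, 3), (9, 0), (9, 1), (9, 2), (9, 3), (10, 0), (10, 1), (10, 2), (10, 3), (13, 0), (13, 1), (13, 2), (13, 3), (14, 0), (14, 1), (14, 2), (14, 3)]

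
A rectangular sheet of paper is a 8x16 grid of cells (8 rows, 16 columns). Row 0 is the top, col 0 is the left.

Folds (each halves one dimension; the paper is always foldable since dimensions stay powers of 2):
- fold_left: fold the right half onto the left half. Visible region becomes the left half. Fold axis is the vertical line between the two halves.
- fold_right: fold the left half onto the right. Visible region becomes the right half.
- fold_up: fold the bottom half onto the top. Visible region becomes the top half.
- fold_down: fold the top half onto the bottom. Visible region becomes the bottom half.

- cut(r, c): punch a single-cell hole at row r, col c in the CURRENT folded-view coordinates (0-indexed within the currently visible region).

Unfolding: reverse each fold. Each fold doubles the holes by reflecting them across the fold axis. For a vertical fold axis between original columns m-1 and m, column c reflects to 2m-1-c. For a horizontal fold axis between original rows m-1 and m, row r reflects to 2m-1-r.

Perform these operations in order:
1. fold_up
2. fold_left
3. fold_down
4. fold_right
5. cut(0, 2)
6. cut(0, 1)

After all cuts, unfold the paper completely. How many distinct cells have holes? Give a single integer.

Op 1 fold_up: fold axis h@4; visible region now rows[0,4) x cols[0,16) = 4x16
Op 2 fold_left: fold axis v@8; visible region now rows[0,4) x cols[0,8) = 4x8
Op 3 fold_down: fold axis h@2; visible region now rows[2,4) x cols[0,8) = 2x8
Op 4 fold_right: fold axis v@4; visible region now rows[2,4) x cols[4,8) = 2x4
Op 5 cut(0, 2): punch at orig (2,6); cuts so far [(2, 6)]; region rows[2,4) x cols[4,8) = 2x4
Op 6 cut(0, 1): punch at orig (2,5); cuts so far [(2, 5), (2, 6)]; region rows[2,4) x cols[4,8) = 2x4
Unfold 1 (reflect across v@4): 4 holes -> [(2, 1), (2, 2), (2, 5), (2, 6)]
Unfold 2 (reflect across h@2): 8 holes -> [(1, 1), (1, 2), (1, 5), (1, 6), (2, 1), (2, 2), (2, 5), (2, 6)]
Unfold 3 (reflect across v@8): 16 holes -> [(1, 1), (1, 2), (1, 5), (1, 6), (1, 9), (1, 10), (1, 13), (1, 14), (2, 1), (2, 2), (2, 5), (2, 6), (2, 9), (2, 10), (2, 13), (2, 14)]
Unfold 4 (reflect across h@4): 32 holes -> [(1, 1), (1, 2), (1, 5), (1, 6), (1, 9), (1, 10), (1, 13), (1, 14), (2, 1), (2, 2), (2, 5), (2, 6), (2, 9), (2, 10), (2, 13), (2, 14), (5, 1), (5, 2), (5, 5), (5, 6), (5, 9), (5, 10), (5, 13), (5, 14), (6, 1), (6, 2), (6, 5), (6, 6), (6, 9), (6, 10), (6, 13), (6, 14)]

Answer: 32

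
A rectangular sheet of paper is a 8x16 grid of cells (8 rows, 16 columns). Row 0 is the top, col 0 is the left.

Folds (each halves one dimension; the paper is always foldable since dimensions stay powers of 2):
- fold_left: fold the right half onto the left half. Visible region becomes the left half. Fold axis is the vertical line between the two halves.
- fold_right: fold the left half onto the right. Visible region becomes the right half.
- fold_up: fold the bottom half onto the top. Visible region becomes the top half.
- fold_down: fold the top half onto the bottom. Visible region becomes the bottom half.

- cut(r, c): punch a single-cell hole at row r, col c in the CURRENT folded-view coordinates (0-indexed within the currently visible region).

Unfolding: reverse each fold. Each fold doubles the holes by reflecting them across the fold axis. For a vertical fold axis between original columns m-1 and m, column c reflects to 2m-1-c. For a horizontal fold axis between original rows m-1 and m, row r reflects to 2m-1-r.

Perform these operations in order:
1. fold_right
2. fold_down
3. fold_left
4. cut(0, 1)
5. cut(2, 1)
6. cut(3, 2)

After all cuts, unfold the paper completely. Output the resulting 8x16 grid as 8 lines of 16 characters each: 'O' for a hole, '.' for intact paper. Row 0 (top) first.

Op 1 fold_right: fold axis v@8; visible region now rows[0,8) x cols[8,16) = 8x8
Op 2 fold_down: fold axis h@4; visible region now rows[4,8) x cols[8,16) = 4x8
Op 3 fold_left: fold axis v@12; visible region now rows[4,8) x cols[8,12) = 4x4
Op 4 cut(0, 1): punch at orig (4,9); cuts so far [(4, 9)]; region rows[4,8) x cols[8,12) = 4x4
Op 5 cut(2, 1): punch at orig (6,9); cuts so far [(4, 9), (6, 9)]; region rows[4,8) x cols[8,12) = 4x4
Op 6 cut(3, 2): punch at orig (7,10); cuts so far [(4, 9), (6, 9), (7, 10)]; region rows[4,8) x cols[8,12) = 4x4
Unfold 1 (reflect across v@12): 6 holes -> [(4, 9), (4, 14), (6, 9), (6, 14), (7, 10), (7, 13)]
Unfold 2 (reflect across h@4): 12 holes -> [(0, 10), (0, 13), (1, 9), (1, 14), (3, 9), (3, 14), (4, 9), (4, 14), (6, 9), (6, 14), (7, 10), (7, 13)]
Unfold 3 (reflect across v@8): 24 holes -> [(0, 2), (0, 5), (0, 10), (0, 13), (1, 1), (1, 6), (1, 9), (1, 14), (3, 1), (3, 6), (3, 9), (3, 14), (4, 1), (4, 6), (4, 9), (4, 14), (6, 1), (6, 6), (6, 9), (6, 14), (7, 2), (7, 5), (7, 10), (7, 13)]

Answer: ..O..O....O..O..
.O....O..O....O.
................
.O....O..O....O.
.O....O..O....O.
................
.O....O..O....O.
..O..O....O..O..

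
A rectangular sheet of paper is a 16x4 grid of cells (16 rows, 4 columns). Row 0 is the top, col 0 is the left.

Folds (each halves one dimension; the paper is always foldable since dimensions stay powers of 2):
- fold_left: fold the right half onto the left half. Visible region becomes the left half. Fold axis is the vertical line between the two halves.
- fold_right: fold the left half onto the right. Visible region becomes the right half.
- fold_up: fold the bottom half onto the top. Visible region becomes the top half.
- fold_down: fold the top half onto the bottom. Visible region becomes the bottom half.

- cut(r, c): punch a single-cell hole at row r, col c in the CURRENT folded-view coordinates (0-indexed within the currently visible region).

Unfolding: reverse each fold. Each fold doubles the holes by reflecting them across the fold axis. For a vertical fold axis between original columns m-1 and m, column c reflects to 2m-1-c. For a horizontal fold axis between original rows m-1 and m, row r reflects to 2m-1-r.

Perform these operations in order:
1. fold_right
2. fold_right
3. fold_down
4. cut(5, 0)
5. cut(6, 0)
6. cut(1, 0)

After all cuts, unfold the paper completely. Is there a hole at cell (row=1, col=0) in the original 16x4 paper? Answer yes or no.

Answer: yes

Derivation:
Op 1 fold_right: fold axis v@2; visible region now rows[0,16) x cols[2,4) = 16x2
Op 2 fold_right: fold axis v@3; visible region now rows[0,16) x cols[3,4) = 16x1
Op 3 fold_down: fold axis h@8; visible region now rows[8,16) x cols[3,4) = 8x1
Op 4 cut(5, 0): punch at orig (13,3); cuts so far [(13, 3)]; region rows[8,16) x cols[3,4) = 8x1
Op 5 cut(6, 0): punch at orig (14,3); cuts so far [(13, 3), (14, 3)]; region rows[8,16) x cols[3,4) = 8x1
Op 6 cut(1, 0): punch at orig (9,3); cuts so far [(9, 3), (13, 3), (14, 3)]; region rows[8,16) x cols[3,4) = 8x1
Unfold 1 (reflect across h@8): 6 holes -> [(1, 3), (2, 3), (6, 3), (9, 3), (13, 3), (14, 3)]
Unfold 2 (reflect across v@3): 12 holes -> [(1, 2), (1, 3), (2, 2), (2, 3), (6, 2), (6, 3), (9, 2), (9, 3), (13, 2), (13, 3), (14, 2), (14, 3)]
Unfold 3 (reflect across v@2): 24 holes -> [(1, 0), (1, 1), (1, 2), (1, 3), (2, 0), (2, 1), (2, 2), (2, 3), (6, 0), (6, 1), (6, 2), (6, 3), (9, 0), (9, 1), (9, 2), (9, 3), (13, 0), (13, 1), (13, 2), (13, 3), (14, 0), (14, 1), (14, 2), (14, 3)]
Holes: [(1, 0), (1, 1), (1, 2), (1, 3), (2, 0), (2, 1), (2, 2), (2, 3), (6, 0), (6, 1), (6, 2), (6, 3), (9, 0), (9, 1), (9, 2), (9, 3), (13, 0), (13, 1), (13, 2), (13, 3), (14, 0), (14, 1), (14, 2), (14, 3)]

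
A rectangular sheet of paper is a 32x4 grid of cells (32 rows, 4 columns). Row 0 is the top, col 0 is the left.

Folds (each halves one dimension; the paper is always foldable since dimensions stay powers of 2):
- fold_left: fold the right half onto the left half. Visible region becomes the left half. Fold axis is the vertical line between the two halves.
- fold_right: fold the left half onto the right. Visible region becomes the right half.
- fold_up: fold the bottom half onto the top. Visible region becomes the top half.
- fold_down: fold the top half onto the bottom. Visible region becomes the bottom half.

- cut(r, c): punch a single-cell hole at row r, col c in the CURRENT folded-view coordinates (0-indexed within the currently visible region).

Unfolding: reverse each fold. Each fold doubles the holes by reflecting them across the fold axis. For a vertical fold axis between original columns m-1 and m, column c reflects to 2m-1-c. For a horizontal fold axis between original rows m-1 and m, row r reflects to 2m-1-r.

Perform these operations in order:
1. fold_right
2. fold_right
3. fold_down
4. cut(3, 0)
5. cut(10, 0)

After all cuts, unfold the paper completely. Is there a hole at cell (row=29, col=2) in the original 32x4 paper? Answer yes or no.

Answer: no

Derivation:
Op 1 fold_right: fold axis v@2; visible region now rows[0,32) x cols[2,4) = 32x2
Op 2 fold_right: fold axis v@3; visible region now rows[0,32) x cols[3,4) = 32x1
Op 3 fold_down: fold axis h@16; visible region now rows[16,32) x cols[3,4) = 16x1
Op 4 cut(3, 0): punch at orig (19,3); cuts so far [(19, 3)]; region rows[16,32) x cols[3,4) = 16x1
Op 5 cut(10, 0): punch at orig (26,3); cuts so far [(19, 3), (26, 3)]; region rows[16,32) x cols[3,4) = 16x1
Unfold 1 (reflect across h@16): 4 holes -> [(5, 3), (12, 3), (19, 3), (26, 3)]
Unfold 2 (reflect across v@3): 8 holes -> [(5, 2), (5, 3), (12, 2), (12, 3), (19, 2), (19, 3), (26, 2), (26, 3)]
Unfold 3 (reflect across v@2): 16 holes -> [(5, 0), (5, 1), (5, 2), (5, 3), (12, 0), (12, 1), (12, 2), (12, 3), (19, 0), (19, 1), (19, 2), (19, 3), (26, 0), (26, 1), (26, 2), (26, 3)]
Holes: [(5, 0), (5, 1), (5, 2), (5, 3), (12, 0), (12, 1), (12, 2), (12, 3), (19, 0), (19, 1), (19, 2), (19, 3), (26, 0), (26, 1), (26, 2), (26, 3)]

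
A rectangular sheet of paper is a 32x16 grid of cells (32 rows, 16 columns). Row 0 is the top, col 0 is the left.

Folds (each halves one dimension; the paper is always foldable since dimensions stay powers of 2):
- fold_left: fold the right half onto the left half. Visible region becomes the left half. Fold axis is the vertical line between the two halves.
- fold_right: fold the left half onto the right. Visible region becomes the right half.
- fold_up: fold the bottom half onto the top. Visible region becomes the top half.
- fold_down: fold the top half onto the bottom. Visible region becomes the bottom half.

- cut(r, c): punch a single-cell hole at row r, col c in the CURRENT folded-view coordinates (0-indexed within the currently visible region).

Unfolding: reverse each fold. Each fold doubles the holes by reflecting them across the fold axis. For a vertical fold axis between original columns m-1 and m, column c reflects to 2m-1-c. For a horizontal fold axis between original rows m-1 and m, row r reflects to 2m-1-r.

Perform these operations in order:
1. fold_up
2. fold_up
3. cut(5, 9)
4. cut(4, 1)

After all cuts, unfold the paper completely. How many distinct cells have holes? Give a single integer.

Answer: 8

Derivation:
Op 1 fold_up: fold axis h@16; visible region now rows[0,16) x cols[0,16) = 16x16
Op 2 fold_up: fold axis h@8; visible region now rows[0,8) x cols[0,16) = 8x16
Op 3 cut(5, 9): punch at orig (5,9); cuts so far [(5, 9)]; region rows[0,8) x cols[0,16) = 8x16
Op 4 cut(4, 1): punch at orig (4,1); cuts so far [(4, 1), (5, 9)]; region rows[0,8) x cols[0,16) = 8x16
Unfold 1 (reflect across h@8): 4 holes -> [(4, 1), (5, 9), (10, 9), (11, 1)]
Unfold 2 (reflect across h@16): 8 holes -> [(4, 1), (5, 9), (10, 9), (11, 1), (20, 1), (21, 9), (26, 9), (27, 1)]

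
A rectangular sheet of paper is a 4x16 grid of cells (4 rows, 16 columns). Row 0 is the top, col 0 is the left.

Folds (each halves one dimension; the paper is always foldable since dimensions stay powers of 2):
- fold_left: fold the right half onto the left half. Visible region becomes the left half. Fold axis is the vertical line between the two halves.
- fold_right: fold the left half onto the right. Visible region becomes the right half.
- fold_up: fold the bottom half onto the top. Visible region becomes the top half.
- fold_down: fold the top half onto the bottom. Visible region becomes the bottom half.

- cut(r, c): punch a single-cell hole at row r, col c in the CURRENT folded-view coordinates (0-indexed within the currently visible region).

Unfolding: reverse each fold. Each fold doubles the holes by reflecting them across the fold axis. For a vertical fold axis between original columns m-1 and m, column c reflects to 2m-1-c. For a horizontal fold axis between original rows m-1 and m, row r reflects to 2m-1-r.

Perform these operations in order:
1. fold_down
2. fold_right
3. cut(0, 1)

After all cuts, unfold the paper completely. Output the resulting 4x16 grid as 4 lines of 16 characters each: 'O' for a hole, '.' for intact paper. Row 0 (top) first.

Op 1 fold_down: fold axis h@2; visible region now rows[2,4) x cols[0,16) = 2x16
Op 2 fold_right: fold axis v@8; visible region now rows[2,4) x cols[8,16) = 2x8
Op 3 cut(0, 1): punch at orig (2,9); cuts so far [(2, 9)]; region rows[2,4) x cols[8,16) = 2x8
Unfold 1 (reflect across v@8): 2 holes -> [(2, 6), (2, 9)]
Unfold 2 (reflect across h@2): 4 holes -> [(1, 6), (1, 9), (2, 6), (2, 9)]

Answer: ................
......O..O......
......O..O......
................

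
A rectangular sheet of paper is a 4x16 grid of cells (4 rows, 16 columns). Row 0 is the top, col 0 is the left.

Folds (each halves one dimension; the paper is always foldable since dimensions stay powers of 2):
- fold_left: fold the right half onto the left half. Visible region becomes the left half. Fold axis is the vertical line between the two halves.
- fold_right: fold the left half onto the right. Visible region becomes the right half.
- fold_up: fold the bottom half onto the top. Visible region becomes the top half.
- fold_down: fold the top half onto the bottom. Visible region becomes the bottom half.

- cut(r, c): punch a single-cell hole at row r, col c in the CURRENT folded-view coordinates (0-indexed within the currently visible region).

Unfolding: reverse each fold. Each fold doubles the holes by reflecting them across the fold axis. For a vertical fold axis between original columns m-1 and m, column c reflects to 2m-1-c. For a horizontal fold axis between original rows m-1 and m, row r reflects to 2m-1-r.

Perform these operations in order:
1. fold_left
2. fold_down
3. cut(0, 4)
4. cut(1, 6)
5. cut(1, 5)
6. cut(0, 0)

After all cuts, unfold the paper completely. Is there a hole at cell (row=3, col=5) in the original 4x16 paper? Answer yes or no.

Op 1 fold_left: fold axis v@8; visible region now rows[0,4) x cols[0,8) = 4x8
Op 2 fold_down: fold axis h@2; visible region now rows[2,4) x cols[0,8) = 2x8
Op 3 cut(0, 4): punch at orig (2,4); cuts so far [(2, 4)]; region rows[2,4) x cols[0,8) = 2x8
Op 4 cut(1, 6): punch at orig (3,6); cuts so far [(2, 4), (3, 6)]; region rows[2,4) x cols[0,8) = 2x8
Op 5 cut(1, 5): punch at orig (3,5); cuts so far [(2, 4), (3, 5), (3, 6)]; region rows[2,4) x cols[0,8) = 2x8
Op 6 cut(0, 0): punch at orig (2,0); cuts so far [(2, 0), (2, 4), (3, 5), (3, 6)]; region rows[2,4) x cols[0,8) = 2x8
Unfold 1 (reflect across h@2): 8 holes -> [(0, 5), (0, 6), (1, 0), (1, 4), (2, 0), (2, 4), (3, 5), (3, 6)]
Unfold 2 (reflect across v@8): 16 holes -> [(0, 5), (0, 6), (0, 9), (0, 10), (1, 0), (1, 4), (1, 11), (1, 15), (2, 0), (2, 4), (2, 11), (2, 15), (3, 5), (3, 6), (3, 9), (3, 10)]
Holes: [(0, 5), (0, 6), (0, 9), (0, 10), (1, 0), (1, 4), (1, 11), (1, 15), (2, 0), (2, 4), (2, 11), (2, 15), (3, 5), (3, 6), (3, 9), (3, 10)]

Answer: yes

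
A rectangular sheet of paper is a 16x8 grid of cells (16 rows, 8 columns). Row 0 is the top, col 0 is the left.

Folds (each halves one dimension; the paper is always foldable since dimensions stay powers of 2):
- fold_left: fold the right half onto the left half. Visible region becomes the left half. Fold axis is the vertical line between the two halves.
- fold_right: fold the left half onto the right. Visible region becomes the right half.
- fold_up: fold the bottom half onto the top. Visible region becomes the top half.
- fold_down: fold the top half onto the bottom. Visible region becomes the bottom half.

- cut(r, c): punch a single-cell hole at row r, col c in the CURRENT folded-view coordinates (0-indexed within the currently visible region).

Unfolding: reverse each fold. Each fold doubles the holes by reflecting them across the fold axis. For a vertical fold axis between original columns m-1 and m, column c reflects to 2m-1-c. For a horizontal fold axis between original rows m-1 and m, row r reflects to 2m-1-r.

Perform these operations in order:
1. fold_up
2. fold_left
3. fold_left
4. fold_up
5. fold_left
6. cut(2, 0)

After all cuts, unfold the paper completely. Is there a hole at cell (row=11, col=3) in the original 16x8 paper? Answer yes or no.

Answer: no

Derivation:
Op 1 fold_up: fold axis h@8; visible region now rows[0,8) x cols[0,8) = 8x8
Op 2 fold_left: fold axis v@4; visible region now rows[0,8) x cols[0,4) = 8x4
Op 3 fold_left: fold axis v@2; visible region now rows[0,8) x cols[0,2) = 8x2
Op 4 fold_up: fold axis h@4; visible region now rows[0,4) x cols[0,2) = 4x2
Op 5 fold_left: fold axis v@1; visible region now rows[0,4) x cols[0,1) = 4x1
Op 6 cut(2, 0): punch at orig (2,0); cuts so far [(2, 0)]; region rows[0,4) x cols[0,1) = 4x1
Unfold 1 (reflect across v@1): 2 holes -> [(2, 0), (2, 1)]
Unfold 2 (reflect across h@4): 4 holes -> [(2, 0), (2, 1), (5, 0), (5, 1)]
Unfold 3 (reflect across v@2): 8 holes -> [(2, 0), (2, 1), (2, 2), (2, 3), (5, 0), (5, 1), (5, 2), (5, 3)]
Unfold 4 (reflect across v@4): 16 holes -> [(2, 0), (2, 1), (2, 2), (2, 3), (2, 4), (2, 5), (2, 6), (2, 7), (5, 0), (5, 1), (5, 2), (5, 3), (5, 4), (5, 5), (5, 6), (5, 7)]
Unfold 5 (reflect across h@8): 32 holes -> [(2, 0), (2, 1), (2, 2), (2, 3), (2, 4), (2, 5), (2, 6), (2, 7), (5, 0), (5, 1), (5, 2), (5, 3), (5, 4), (5, 5), (5, 6), (5, 7), (10, 0), (10, 1), (10, 2), (10, 3), (10, 4), (10, 5), (10, 6), (10, 7), (13, 0), (13, 1), (13, 2), (13, 3), (13, 4), (13, 5), (13, 6), (13, 7)]
Holes: [(2, 0), (2, 1), (2, 2), (2, 3), (2, 4), (2, 5), (2, 6), (2, 7), (5, 0), (5, 1), (5, 2), (5, 3), (5, 4), (5, 5), (5, 6), (5, 7), (10, 0), (10, 1), (10, 2), (10, 3), (10, 4), (10, 5), (10, 6), (10, 7), (13, 0), (13, 1), (13, 2), (13, 3), (13, 4), (13, 5), (13, 6), (13, 7)]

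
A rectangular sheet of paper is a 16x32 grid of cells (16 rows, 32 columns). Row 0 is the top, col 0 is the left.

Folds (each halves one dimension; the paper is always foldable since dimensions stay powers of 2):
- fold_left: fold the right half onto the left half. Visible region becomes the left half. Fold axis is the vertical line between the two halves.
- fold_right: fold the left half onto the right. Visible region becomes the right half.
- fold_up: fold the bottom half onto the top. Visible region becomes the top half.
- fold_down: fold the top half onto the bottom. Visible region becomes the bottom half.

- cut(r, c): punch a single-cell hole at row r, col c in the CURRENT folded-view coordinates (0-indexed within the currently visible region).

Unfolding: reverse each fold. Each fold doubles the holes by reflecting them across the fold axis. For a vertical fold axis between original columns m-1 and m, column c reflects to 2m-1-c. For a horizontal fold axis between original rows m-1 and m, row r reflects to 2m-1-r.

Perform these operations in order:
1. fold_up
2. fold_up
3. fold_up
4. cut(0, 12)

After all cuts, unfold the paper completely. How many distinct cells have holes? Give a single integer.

Op 1 fold_up: fold axis h@8; visible region now rows[0,8) x cols[0,32) = 8x32
Op 2 fold_up: fold axis h@4; visible region now rows[0,4) x cols[0,32) = 4x32
Op 3 fold_up: fold axis h@2; visible region now rows[0,2) x cols[0,32) = 2x32
Op 4 cut(0, 12): punch at orig (0,12); cuts so far [(0, 12)]; region rows[0,2) x cols[0,32) = 2x32
Unfold 1 (reflect across h@2): 2 holes -> [(0, 12), (3, 12)]
Unfold 2 (reflect across h@4): 4 holes -> [(0, 12), (3, 12), (4, 12), (7, 12)]
Unfold 3 (reflect across h@8): 8 holes -> [(0, 12), (3, 12), (4, 12), (7, 12), (8, 12), (11, 12), (12, 12), (15, 12)]

Answer: 8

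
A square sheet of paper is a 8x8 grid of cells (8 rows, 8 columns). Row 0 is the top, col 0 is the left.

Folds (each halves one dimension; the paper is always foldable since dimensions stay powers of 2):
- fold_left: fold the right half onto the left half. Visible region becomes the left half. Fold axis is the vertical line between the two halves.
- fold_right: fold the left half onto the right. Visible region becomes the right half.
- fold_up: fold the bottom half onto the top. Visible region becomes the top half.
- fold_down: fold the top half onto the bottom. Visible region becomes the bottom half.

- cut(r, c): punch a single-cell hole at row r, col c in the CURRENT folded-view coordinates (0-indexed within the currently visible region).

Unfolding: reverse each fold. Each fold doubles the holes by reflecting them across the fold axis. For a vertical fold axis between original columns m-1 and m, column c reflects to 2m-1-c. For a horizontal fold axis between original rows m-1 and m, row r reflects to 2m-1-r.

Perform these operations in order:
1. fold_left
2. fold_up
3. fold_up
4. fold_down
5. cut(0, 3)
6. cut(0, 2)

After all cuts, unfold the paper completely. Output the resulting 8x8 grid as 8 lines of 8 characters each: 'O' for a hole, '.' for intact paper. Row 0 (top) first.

Op 1 fold_left: fold axis v@4; visible region now rows[0,8) x cols[0,4) = 8x4
Op 2 fold_up: fold axis h@4; visible region now rows[0,4) x cols[0,4) = 4x4
Op 3 fold_up: fold axis h@2; visible region now rows[0,2) x cols[0,4) = 2x4
Op 4 fold_down: fold axis h@1; visible region now rows[1,2) x cols[0,4) = 1x4
Op 5 cut(0, 3): punch at orig (1,3); cuts so far [(1, 3)]; region rows[1,2) x cols[0,4) = 1x4
Op 6 cut(0, 2): punch at orig (1,2); cuts so far [(1, 2), (1, 3)]; region rows[1,2) x cols[0,4) = 1x4
Unfold 1 (reflect across h@1): 4 holes -> [(0, 2), (0, 3), (1, 2), (1, 3)]
Unfold 2 (reflect across h@2): 8 holes -> [(0, 2), (0, 3), (1, 2), (1, 3), (2, 2), (2, 3), (3, 2), (3, 3)]
Unfold 3 (reflect across h@4): 16 holes -> [(0, 2), (0, 3), (1, 2), (1, 3), (2, 2), (2, 3), (3, 2), (3, 3), (4, 2), (4, 3), (5, 2), (5, 3), (6, 2), (6, 3), (7, 2), (7, 3)]
Unfold 4 (reflect across v@4): 32 holes -> [(0, 2), (0, 3), (0, 4), (0, 5), (1, 2), (1, 3), (1, 4), (1, 5), (2, 2), (2, 3), (2, 4), (2, 5), (3, 2), (3, 3), (3, 4), (3, 5), (4, 2), (4, 3), (4, 4), (4, 5), (5, 2), (5, 3), (5, 4), (5, 5), (6, 2), (6, 3), (6, 4), (6, 5), (7, 2), (7, 3), (7, 4), (7, 5)]

Answer: ..OOOO..
..OOOO..
..OOOO..
..OOOO..
..OOOO..
..OOOO..
..OOOO..
..OOOO..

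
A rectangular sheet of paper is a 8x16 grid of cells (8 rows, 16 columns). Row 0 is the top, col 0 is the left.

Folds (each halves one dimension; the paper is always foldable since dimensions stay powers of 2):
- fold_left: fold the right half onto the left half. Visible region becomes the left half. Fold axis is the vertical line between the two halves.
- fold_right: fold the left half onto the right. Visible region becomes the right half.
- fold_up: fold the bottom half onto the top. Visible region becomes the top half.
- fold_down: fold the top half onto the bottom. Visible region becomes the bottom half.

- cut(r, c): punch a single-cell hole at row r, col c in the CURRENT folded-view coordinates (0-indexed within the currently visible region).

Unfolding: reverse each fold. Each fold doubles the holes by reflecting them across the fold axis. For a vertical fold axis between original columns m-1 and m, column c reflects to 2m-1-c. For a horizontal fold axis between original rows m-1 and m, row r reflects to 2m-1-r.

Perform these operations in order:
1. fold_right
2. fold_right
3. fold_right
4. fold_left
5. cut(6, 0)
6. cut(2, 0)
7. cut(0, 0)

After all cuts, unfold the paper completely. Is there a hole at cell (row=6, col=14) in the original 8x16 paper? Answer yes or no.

Answer: yes

Derivation:
Op 1 fold_right: fold axis v@8; visible region now rows[0,8) x cols[8,16) = 8x8
Op 2 fold_right: fold axis v@12; visible region now rows[0,8) x cols[12,16) = 8x4
Op 3 fold_right: fold axis v@14; visible region now rows[0,8) x cols[14,16) = 8x2
Op 4 fold_left: fold axis v@15; visible region now rows[0,8) x cols[14,15) = 8x1
Op 5 cut(6, 0): punch at orig (6,14); cuts so far [(6, 14)]; region rows[0,8) x cols[14,15) = 8x1
Op 6 cut(2, 0): punch at orig (2,14); cuts so far [(2, 14), (6, 14)]; region rows[0,8) x cols[14,15) = 8x1
Op 7 cut(0, 0): punch at orig (0,14); cuts so far [(0, 14), (2, 14), (6, 14)]; region rows[0,8) x cols[14,15) = 8x1
Unfold 1 (reflect across v@15): 6 holes -> [(0, 14), (0, 15), (2, 14), (2, 15), (6, 14), (6, 15)]
Unfold 2 (reflect across v@14): 12 holes -> [(0, 12), (0, 13), (0, 14), (0, 15), (2, 12), (2, 13), (2, 14), (2, 15), (6, 12), (6, 13), (6, 14), (6, 15)]
Unfold 3 (reflect across v@12): 24 holes -> [(0, 8), (0, 9), (0, 10), (0, 11), (0, 12), (0, 13), (0, 14), (0, 15), (2, 8), (2, 9), (2, 10), (2, 11), (2, 12), (2, 13), (2, 14), (2, 15), (6, 8), (6, 9), (6, 10), (6, 11), (6, 12), (6, 13), (6, 14), (6, 15)]
Unfold 4 (reflect across v@8): 48 holes -> [(0, 0), (0, 1), (0, 2), (0, 3), (0, 4), (0, 5), (0, 6), (0, 7), (0, 8), (0, 9), (0, 10), (0, 11), (0, 12), (0, 13), (0, 14), (0, 15), (2, 0), (2, 1), (2, 2), (2, 3), (2, 4), (2, 5), (2, 6), (2, 7), (2, 8), (2, 9), (2, 10), (2, 11), (2, 12), (2, 13), (2, 14), (2, 15), (6, 0), (6, 1), (6, 2), (6, 3), (6, 4), (6, 5), (6, 6), (6, 7), (6, 8), (6, 9), (6, 10), (6, 11), (6, 12), (6, 13), (6, 14), (6, 15)]
Holes: [(0, 0), (0, 1), (0, 2), (0, 3), (0, 4), (0, 5), (0, 6), (0, 7), (0, 8), (0, 9), (0, 10), (0, 11), (0, 12), (0, 13), (0, 14), (0, 15), (2, 0), (2, 1), (2, 2), (2, 3), (2, 4), (2, 5), (2, 6), (2, 7), (2, 8), (2, 9), (2, 10), (2, 11), (2, 12), (2, 13), (2, 14), (2, 15), (6, 0), (6, 1), (6, 2), (6, 3), (6, 4), (6, 5), (6, 6), (6, 7), (6, 8), (6, 9), (6, 10), (6, 11), (6, 12), (6, 13), (6, 14), (6, 15)]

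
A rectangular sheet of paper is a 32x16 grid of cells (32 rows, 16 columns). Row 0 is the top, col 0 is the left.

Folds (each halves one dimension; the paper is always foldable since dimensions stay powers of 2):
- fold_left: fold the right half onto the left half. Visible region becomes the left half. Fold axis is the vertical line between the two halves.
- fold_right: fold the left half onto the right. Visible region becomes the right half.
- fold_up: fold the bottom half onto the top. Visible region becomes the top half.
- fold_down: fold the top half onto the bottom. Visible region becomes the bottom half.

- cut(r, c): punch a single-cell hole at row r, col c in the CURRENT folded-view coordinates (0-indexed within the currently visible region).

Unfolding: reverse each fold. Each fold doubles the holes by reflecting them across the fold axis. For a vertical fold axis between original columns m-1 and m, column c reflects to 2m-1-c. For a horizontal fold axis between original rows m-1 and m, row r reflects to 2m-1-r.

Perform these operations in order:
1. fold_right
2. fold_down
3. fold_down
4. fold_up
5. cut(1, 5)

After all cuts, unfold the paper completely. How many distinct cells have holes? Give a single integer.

Op 1 fold_right: fold axis v@8; visible region now rows[0,32) x cols[8,16) = 32x8
Op 2 fold_down: fold axis h@16; visible region now rows[16,32) x cols[8,16) = 16x8
Op 3 fold_down: fold axis h@24; visible region now rows[24,32) x cols[8,16) = 8x8
Op 4 fold_up: fold axis h@28; visible region now rows[24,28) x cols[8,16) = 4x8
Op 5 cut(1, 5): punch at orig (25,13); cuts so far [(25, 13)]; region rows[24,28) x cols[8,16) = 4x8
Unfold 1 (reflect across h@28): 2 holes -> [(25, 13), (30, 13)]
Unfold 2 (reflect across h@24): 4 holes -> [(17, 13), (22, 13), (25, 13), (30, 13)]
Unfold 3 (reflect across h@16): 8 holes -> [(1, 13), (6, 13), (9, 13), (14, 13), (17, 13), (22, 13), (25, 13), (30, 13)]
Unfold 4 (reflect across v@8): 16 holes -> [(1, 2), (1, 13), (6, 2), (6, 13), (9, 2), (9, 13), (14, 2), (14, 13), (17, 2), (17, 13), (22, 2), (22, 13), (25, 2), (25, 13), (30, 2), (30, 13)]

Answer: 16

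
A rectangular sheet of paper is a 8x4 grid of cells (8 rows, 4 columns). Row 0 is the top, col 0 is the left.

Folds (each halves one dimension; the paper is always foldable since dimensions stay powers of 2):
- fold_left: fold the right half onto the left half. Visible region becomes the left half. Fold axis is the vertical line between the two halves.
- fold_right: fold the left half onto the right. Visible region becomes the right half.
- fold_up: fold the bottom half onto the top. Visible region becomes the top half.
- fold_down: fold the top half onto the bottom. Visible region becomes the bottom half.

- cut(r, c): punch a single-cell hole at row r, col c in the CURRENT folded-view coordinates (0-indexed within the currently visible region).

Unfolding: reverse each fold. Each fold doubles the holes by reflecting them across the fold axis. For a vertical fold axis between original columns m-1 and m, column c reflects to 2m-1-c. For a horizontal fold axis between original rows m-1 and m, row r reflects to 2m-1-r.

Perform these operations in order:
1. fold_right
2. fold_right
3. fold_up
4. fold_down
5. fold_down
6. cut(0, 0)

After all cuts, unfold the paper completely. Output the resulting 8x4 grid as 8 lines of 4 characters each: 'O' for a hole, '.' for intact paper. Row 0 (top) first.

Op 1 fold_right: fold axis v@2; visible region now rows[0,8) x cols[2,4) = 8x2
Op 2 fold_right: fold axis v@3; visible region now rows[0,8) x cols[3,4) = 8x1
Op 3 fold_up: fold axis h@4; visible region now rows[0,4) x cols[3,4) = 4x1
Op 4 fold_down: fold axis h@2; visible region now rows[2,4) x cols[3,4) = 2x1
Op 5 fold_down: fold axis h@3; visible region now rows[3,4) x cols[3,4) = 1x1
Op 6 cut(0, 0): punch at orig (3,3); cuts so far [(3, 3)]; region rows[3,4) x cols[3,4) = 1x1
Unfold 1 (reflect across h@3): 2 holes -> [(2, 3), (3, 3)]
Unfold 2 (reflect across h@2): 4 holes -> [(0, 3), (1, 3), (2, 3), (3, 3)]
Unfold 3 (reflect across h@4): 8 holes -> [(0, 3), (1, 3), (2, 3), (3, 3), (4, 3), (5, 3), (6, 3), (7, 3)]
Unfold 4 (reflect across v@3): 16 holes -> [(0, 2), (0, 3), (1, 2), (1, 3), (2, 2), (2, 3), (3, 2), (3, 3), (4, 2), (4, 3), (5, 2), (5, 3), (6, 2), (6, 3), (7, 2), (7, 3)]
Unfold 5 (reflect across v@2): 32 holes -> [(0, 0), (0, 1), (0, 2), (0, 3), (1, 0), (1, 1), (1, 2), (1, 3), (2, 0), (2, 1), (2, 2), (2, 3), (3, 0), (3, 1), (3, 2), (3, 3), (4, 0), (4, 1), (4, 2), (4, 3), (5, 0), (5, 1), (5, 2), (5, 3), (6, 0), (6, 1), (6, 2), (6, 3), (7, 0), (7, 1), (7, 2), (7, 3)]

Answer: OOOO
OOOO
OOOO
OOOO
OOOO
OOOO
OOOO
OOOO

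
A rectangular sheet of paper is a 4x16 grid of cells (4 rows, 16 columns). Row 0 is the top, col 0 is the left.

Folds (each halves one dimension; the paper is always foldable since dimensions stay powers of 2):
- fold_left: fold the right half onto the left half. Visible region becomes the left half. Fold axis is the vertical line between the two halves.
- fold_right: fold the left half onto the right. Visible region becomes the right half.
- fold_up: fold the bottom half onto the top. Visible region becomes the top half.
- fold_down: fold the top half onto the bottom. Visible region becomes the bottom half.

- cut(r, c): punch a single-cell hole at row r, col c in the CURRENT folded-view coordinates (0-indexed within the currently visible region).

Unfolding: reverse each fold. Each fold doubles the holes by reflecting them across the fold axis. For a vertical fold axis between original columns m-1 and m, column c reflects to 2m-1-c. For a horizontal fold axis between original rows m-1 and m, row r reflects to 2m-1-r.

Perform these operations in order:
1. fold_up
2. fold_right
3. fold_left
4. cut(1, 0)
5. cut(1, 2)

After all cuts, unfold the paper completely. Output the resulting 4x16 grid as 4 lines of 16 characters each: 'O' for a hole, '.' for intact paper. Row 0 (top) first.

Op 1 fold_up: fold axis h@2; visible region now rows[0,2) x cols[0,16) = 2x16
Op 2 fold_right: fold axis v@8; visible region now rows[0,2) x cols[8,16) = 2x8
Op 3 fold_left: fold axis v@12; visible region now rows[0,2) x cols[8,12) = 2x4
Op 4 cut(1, 0): punch at orig (1,8); cuts so far [(1, 8)]; region rows[0,2) x cols[8,12) = 2x4
Op 5 cut(1, 2): punch at orig (1,10); cuts so far [(1, 8), (1, 10)]; region rows[0,2) x cols[8,12) = 2x4
Unfold 1 (reflect across v@12): 4 holes -> [(1, 8), (1, 10), (1, 13), (1, 15)]
Unfold 2 (reflect across v@8): 8 holes -> [(1, 0), (1, 2), (1, 5), (1, 7), (1, 8), (1, 10), (1, 13), (1, 15)]
Unfold 3 (reflect across h@2): 16 holes -> [(1, 0), (1, 2), (1, 5), (1, 7), (1, 8), (1, 10), (1, 13), (1, 15), (2, 0), (2, 2), (2, 5), (2, 7), (2, 8), (2, 10), (2, 13), (2, 15)]

Answer: ................
O.O..O.OO.O..O.O
O.O..O.OO.O..O.O
................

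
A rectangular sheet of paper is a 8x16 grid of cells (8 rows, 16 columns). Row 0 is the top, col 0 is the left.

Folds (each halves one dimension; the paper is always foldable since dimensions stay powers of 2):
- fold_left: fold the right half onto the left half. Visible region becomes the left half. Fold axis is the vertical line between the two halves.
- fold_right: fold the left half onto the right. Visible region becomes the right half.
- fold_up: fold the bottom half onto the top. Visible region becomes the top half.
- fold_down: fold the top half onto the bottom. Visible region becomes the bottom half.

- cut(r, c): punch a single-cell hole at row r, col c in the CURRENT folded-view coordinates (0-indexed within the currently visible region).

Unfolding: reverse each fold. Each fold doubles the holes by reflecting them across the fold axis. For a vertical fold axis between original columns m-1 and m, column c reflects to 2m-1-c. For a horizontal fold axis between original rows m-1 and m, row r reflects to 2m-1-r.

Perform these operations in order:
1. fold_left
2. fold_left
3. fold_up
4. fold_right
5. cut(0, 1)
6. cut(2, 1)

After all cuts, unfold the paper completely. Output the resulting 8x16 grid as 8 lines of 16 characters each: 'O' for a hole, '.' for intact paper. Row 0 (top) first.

Answer: O..OO..OO..OO..O
................
O..OO..OO..OO..O
................
................
O..OO..OO..OO..O
................
O..OO..OO..OO..O

Derivation:
Op 1 fold_left: fold axis v@8; visible region now rows[0,8) x cols[0,8) = 8x8
Op 2 fold_left: fold axis v@4; visible region now rows[0,8) x cols[0,4) = 8x4
Op 3 fold_up: fold axis h@4; visible region now rows[0,4) x cols[0,4) = 4x4
Op 4 fold_right: fold axis v@2; visible region now rows[0,4) x cols[2,4) = 4x2
Op 5 cut(0, 1): punch at orig (0,3); cuts so far [(0, 3)]; region rows[0,4) x cols[2,4) = 4x2
Op 6 cut(2, 1): punch at orig (2,3); cuts so far [(0, 3), (2, 3)]; region rows[0,4) x cols[2,4) = 4x2
Unfold 1 (reflect across v@2): 4 holes -> [(0, 0), (0, 3), (2, 0), (2, 3)]
Unfold 2 (reflect across h@4): 8 holes -> [(0, 0), (0, 3), (2, 0), (2, 3), (5, 0), (5, 3), (7, 0), (7, 3)]
Unfold 3 (reflect across v@4): 16 holes -> [(0, 0), (0, 3), (0, 4), (0, 7), (2, 0), (2, 3), (2, 4), (2, 7), (5, 0), (5, 3), (5, 4), (5, 7), (7, 0), (7, 3), (7, 4), (7, 7)]
Unfold 4 (reflect across v@8): 32 holes -> [(0, 0), (0, 3), (0, 4), (0, 7), (0, 8), (0, 11), (0, 12), (0, 15), (2, 0), (2, 3), (2, 4), (2, 7), (2, 8), (2, 11), (2, 12), (2, 15), (5, 0), (5, 3), (5, 4), (5, 7), (5, 8), (5, 11), (5, 12), (5, 15), (7, 0), (7, 3), (7, 4), (7, 7), (7, 8), (7, 11), (7, 12), (7, 15)]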